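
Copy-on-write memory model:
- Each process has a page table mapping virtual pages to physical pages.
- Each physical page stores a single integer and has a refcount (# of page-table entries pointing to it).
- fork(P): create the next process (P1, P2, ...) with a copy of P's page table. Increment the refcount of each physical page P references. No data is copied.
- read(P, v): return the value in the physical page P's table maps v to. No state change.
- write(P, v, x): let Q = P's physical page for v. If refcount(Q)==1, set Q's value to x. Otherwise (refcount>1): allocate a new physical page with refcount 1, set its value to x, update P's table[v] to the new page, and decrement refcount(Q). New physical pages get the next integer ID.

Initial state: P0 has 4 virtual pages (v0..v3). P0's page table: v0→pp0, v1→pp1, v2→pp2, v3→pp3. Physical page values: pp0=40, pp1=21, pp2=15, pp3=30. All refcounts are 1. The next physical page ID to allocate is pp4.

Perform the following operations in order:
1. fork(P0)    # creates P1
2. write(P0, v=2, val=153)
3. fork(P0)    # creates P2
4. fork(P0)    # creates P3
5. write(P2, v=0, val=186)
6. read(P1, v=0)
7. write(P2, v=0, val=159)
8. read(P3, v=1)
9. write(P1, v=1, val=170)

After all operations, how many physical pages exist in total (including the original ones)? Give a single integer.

Answer: 7

Derivation:
Op 1: fork(P0) -> P1. 4 ppages; refcounts: pp0:2 pp1:2 pp2:2 pp3:2
Op 2: write(P0, v2, 153). refcount(pp2)=2>1 -> COPY to pp4. 5 ppages; refcounts: pp0:2 pp1:2 pp2:1 pp3:2 pp4:1
Op 3: fork(P0) -> P2. 5 ppages; refcounts: pp0:3 pp1:3 pp2:1 pp3:3 pp4:2
Op 4: fork(P0) -> P3. 5 ppages; refcounts: pp0:4 pp1:4 pp2:1 pp3:4 pp4:3
Op 5: write(P2, v0, 186). refcount(pp0)=4>1 -> COPY to pp5. 6 ppages; refcounts: pp0:3 pp1:4 pp2:1 pp3:4 pp4:3 pp5:1
Op 6: read(P1, v0) -> 40. No state change.
Op 7: write(P2, v0, 159). refcount(pp5)=1 -> write in place. 6 ppages; refcounts: pp0:3 pp1:4 pp2:1 pp3:4 pp4:3 pp5:1
Op 8: read(P3, v1) -> 21. No state change.
Op 9: write(P1, v1, 170). refcount(pp1)=4>1 -> COPY to pp6. 7 ppages; refcounts: pp0:3 pp1:3 pp2:1 pp3:4 pp4:3 pp5:1 pp6:1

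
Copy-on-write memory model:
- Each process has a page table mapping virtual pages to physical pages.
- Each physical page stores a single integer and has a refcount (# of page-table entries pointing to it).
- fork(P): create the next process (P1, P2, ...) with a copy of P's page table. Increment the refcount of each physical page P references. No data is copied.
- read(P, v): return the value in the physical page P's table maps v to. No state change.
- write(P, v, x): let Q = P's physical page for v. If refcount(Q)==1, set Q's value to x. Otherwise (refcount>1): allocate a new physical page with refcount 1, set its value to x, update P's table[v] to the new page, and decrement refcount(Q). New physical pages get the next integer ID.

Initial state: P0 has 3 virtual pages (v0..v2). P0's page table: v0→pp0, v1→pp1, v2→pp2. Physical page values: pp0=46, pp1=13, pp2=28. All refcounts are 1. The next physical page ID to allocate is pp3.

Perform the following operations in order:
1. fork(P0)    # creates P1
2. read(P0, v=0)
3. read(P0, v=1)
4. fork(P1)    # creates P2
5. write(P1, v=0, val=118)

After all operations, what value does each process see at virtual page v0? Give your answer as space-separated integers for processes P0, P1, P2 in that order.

Op 1: fork(P0) -> P1. 3 ppages; refcounts: pp0:2 pp1:2 pp2:2
Op 2: read(P0, v0) -> 46. No state change.
Op 3: read(P0, v1) -> 13. No state change.
Op 4: fork(P1) -> P2. 3 ppages; refcounts: pp0:3 pp1:3 pp2:3
Op 5: write(P1, v0, 118). refcount(pp0)=3>1 -> COPY to pp3. 4 ppages; refcounts: pp0:2 pp1:3 pp2:3 pp3:1
P0: v0 -> pp0 = 46
P1: v0 -> pp3 = 118
P2: v0 -> pp0 = 46

Answer: 46 118 46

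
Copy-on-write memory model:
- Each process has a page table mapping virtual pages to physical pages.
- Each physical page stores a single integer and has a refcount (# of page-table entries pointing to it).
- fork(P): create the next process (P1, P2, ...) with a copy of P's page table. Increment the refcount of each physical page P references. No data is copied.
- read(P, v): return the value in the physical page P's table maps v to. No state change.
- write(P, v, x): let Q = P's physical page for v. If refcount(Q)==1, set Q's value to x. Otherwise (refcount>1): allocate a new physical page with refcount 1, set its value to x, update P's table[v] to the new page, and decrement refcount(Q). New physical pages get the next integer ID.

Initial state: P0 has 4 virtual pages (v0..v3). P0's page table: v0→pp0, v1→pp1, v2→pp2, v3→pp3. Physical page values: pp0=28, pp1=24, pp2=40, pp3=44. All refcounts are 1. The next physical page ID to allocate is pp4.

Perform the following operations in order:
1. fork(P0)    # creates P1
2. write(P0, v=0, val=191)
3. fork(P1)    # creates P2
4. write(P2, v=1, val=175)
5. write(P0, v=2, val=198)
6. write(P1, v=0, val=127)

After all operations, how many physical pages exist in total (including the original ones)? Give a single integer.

Answer: 8

Derivation:
Op 1: fork(P0) -> P1. 4 ppages; refcounts: pp0:2 pp1:2 pp2:2 pp3:2
Op 2: write(P0, v0, 191). refcount(pp0)=2>1 -> COPY to pp4. 5 ppages; refcounts: pp0:1 pp1:2 pp2:2 pp3:2 pp4:1
Op 3: fork(P1) -> P2. 5 ppages; refcounts: pp0:2 pp1:3 pp2:3 pp3:3 pp4:1
Op 4: write(P2, v1, 175). refcount(pp1)=3>1 -> COPY to pp5. 6 ppages; refcounts: pp0:2 pp1:2 pp2:3 pp3:3 pp4:1 pp5:1
Op 5: write(P0, v2, 198). refcount(pp2)=3>1 -> COPY to pp6. 7 ppages; refcounts: pp0:2 pp1:2 pp2:2 pp3:3 pp4:1 pp5:1 pp6:1
Op 6: write(P1, v0, 127). refcount(pp0)=2>1 -> COPY to pp7. 8 ppages; refcounts: pp0:1 pp1:2 pp2:2 pp3:3 pp4:1 pp5:1 pp6:1 pp7:1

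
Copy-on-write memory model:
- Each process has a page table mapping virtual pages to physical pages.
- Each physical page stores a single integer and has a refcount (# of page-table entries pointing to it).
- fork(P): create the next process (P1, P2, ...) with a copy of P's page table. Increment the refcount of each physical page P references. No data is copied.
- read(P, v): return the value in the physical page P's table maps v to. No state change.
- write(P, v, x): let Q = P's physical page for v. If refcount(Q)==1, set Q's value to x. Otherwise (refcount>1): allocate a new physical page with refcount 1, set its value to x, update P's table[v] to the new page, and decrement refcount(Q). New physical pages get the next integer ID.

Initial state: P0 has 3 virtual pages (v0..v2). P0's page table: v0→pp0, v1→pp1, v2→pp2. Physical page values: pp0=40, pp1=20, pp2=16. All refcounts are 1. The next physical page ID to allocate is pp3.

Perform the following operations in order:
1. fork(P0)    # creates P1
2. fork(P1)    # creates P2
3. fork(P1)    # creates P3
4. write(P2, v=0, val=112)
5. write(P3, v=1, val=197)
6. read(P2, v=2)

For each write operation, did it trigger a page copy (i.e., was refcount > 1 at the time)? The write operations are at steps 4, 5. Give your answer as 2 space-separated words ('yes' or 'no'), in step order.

Op 1: fork(P0) -> P1. 3 ppages; refcounts: pp0:2 pp1:2 pp2:2
Op 2: fork(P1) -> P2. 3 ppages; refcounts: pp0:3 pp1:3 pp2:3
Op 3: fork(P1) -> P3. 3 ppages; refcounts: pp0:4 pp1:4 pp2:4
Op 4: write(P2, v0, 112). refcount(pp0)=4>1 -> COPY to pp3. 4 ppages; refcounts: pp0:3 pp1:4 pp2:4 pp3:1
Op 5: write(P3, v1, 197). refcount(pp1)=4>1 -> COPY to pp4. 5 ppages; refcounts: pp0:3 pp1:3 pp2:4 pp3:1 pp4:1
Op 6: read(P2, v2) -> 16. No state change.

yes yes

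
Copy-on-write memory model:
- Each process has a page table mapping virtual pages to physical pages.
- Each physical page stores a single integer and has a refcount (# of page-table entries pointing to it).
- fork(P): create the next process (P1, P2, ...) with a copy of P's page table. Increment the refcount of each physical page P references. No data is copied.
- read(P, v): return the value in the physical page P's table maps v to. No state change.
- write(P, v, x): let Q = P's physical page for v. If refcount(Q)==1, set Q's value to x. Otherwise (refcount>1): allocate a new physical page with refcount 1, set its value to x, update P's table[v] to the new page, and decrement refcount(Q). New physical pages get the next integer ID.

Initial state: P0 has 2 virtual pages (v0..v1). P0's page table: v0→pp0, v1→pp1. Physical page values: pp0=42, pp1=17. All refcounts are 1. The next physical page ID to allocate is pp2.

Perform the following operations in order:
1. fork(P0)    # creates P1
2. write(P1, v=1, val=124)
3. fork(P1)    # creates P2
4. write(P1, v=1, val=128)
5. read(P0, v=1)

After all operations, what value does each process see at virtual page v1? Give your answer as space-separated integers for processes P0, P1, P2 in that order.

Answer: 17 128 124

Derivation:
Op 1: fork(P0) -> P1. 2 ppages; refcounts: pp0:2 pp1:2
Op 2: write(P1, v1, 124). refcount(pp1)=2>1 -> COPY to pp2. 3 ppages; refcounts: pp0:2 pp1:1 pp2:1
Op 3: fork(P1) -> P2. 3 ppages; refcounts: pp0:3 pp1:1 pp2:2
Op 4: write(P1, v1, 128). refcount(pp2)=2>1 -> COPY to pp3. 4 ppages; refcounts: pp0:3 pp1:1 pp2:1 pp3:1
Op 5: read(P0, v1) -> 17. No state change.
P0: v1 -> pp1 = 17
P1: v1 -> pp3 = 128
P2: v1 -> pp2 = 124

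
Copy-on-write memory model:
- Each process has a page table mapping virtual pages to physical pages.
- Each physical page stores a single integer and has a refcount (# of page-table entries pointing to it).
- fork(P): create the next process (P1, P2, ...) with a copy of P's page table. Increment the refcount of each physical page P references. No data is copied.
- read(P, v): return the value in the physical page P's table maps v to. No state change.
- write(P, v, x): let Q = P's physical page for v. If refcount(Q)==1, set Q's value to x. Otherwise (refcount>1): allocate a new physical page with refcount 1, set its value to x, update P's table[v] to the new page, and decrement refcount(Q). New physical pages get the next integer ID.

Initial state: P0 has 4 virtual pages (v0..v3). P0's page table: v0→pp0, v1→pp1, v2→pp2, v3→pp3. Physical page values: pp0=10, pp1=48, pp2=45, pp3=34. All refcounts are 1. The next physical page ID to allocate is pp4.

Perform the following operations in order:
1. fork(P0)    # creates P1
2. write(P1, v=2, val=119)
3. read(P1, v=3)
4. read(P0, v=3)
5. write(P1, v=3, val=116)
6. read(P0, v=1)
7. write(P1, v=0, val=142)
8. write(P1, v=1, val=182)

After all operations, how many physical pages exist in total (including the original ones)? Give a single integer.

Op 1: fork(P0) -> P1. 4 ppages; refcounts: pp0:2 pp1:2 pp2:2 pp3:2
Op 2: write(P1, v2, 119). refcount(pp2)=2>1 -> COPY to pp4. 5 ppages; refcounts: pp0:2 pp1:2 pp2:1 pp3:2 pp4:1
Op 3: read(P1, v3) -> 34. No state change.
Op 4: read(P0, v3) -> 34. No state change.
Op 5: write(P1, v3, 116). refcount(pp3)=2>1 -> COPY to pp5. 6 ppages; refcounts: pp0:2 pp1:2 pp2:1 pp3:1 pp4:1 pp5:1
Op 6: read(P0, v1) -> 48. No state change.
Op 7: write(P1, v0, 142). refcount(pp0)=2>1 -> COPY to pp6. 7 ppages; refcounts: pp0:1 pp1:2 pp2:1 pp3:1 pp4:1 pp5:1 pp6:1
Op 8: write(P1, v1, 182). refcount(pp1)=2>1 -> COPY to pp7. 8 ppages; refcounts: pp0:1 pp1:1 pp2:1 pp3:1 pp4:1 pp5:1 pp6:1 pp7:1

Answer: 8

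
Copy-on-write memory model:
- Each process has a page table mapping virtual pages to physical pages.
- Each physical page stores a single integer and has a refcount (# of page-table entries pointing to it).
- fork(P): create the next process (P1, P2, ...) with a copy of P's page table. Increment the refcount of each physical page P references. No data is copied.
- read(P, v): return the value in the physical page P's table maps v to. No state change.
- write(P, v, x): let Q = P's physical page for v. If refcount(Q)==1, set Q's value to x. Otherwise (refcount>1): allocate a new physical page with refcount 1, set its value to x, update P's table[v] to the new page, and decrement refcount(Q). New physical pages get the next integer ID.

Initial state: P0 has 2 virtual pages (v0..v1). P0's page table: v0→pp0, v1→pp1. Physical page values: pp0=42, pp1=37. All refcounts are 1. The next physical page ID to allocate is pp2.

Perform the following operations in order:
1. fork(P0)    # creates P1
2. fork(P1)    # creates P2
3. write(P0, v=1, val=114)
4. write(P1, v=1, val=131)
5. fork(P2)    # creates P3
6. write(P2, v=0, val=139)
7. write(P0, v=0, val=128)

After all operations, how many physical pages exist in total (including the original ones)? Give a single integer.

Op 1: fork(P0) -> P1. 2 ppages; refcounts: pp0:2 pp1:2
Op 2: fork(P1) -> P2. 2 ppages; refcounts: pp0:3 pp1:3
Op 3: write(P0, v1, 114). refcount(pp1)=3>1 -> COPY to pp2. 3 ppages; refcounts: pp0:3 pp1:2 pp2:1
Op 4: write(P1, v1, 131). refcount(pp1)=2>1 -> COPY to pp3. 4 ppages; refcounts: pp0:3 pp1:1 pp2:1 pp3:1
Op 5: fork(P2) -> P3. 4 ppages; refcounts: pp0:4 pp1:2 pp2:1 pp3:1
Op 6: write(P2, v0, 139). refcount(pp0)=4>1 -> COPY to pp4. 5 ppages; refcounts: pp0:3 pp1:2 pp2:1 pp3:1 pp4:1
Op 7: write(P0, v0, 128). refcount(pp0)=3>1 -> COPY to pp5. 6 ppages; refcounts: pp0:2 pp1:2 pp2:1 pp3:1 pp4:1 pp5:1

Answer: 6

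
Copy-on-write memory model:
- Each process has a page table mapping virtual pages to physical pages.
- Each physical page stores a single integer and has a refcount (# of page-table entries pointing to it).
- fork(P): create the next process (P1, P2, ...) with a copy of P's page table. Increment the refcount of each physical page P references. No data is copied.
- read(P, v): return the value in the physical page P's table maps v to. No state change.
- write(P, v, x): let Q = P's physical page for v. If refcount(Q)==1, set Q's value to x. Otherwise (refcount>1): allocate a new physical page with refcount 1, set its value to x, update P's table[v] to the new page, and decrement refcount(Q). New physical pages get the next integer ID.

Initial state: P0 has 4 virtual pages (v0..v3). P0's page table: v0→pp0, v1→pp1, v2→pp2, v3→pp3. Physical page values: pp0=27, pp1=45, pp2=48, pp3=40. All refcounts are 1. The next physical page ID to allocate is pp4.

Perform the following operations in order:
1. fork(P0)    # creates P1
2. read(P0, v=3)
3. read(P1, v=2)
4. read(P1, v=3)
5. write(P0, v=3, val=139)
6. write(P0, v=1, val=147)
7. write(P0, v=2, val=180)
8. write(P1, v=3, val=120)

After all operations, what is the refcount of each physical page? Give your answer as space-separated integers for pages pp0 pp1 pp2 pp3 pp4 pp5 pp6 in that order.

Op 1: fork(P0) -> P1. 4 ppages; refcounts: pp0:2 pp1:2 pp2:2 pp3:2
Op 2: read(P0, v3) -> 40. No state change.
Op 3: read(P1, v2) -> 48. No state change.
Op 4: read(P1, v3) -> 40. No state change.
Op 5: write(P0, v3, 139). refcount(pp3)=2>1 -> COPY to pp4. 5 ppages; refcounts: pp0:2 pp1:2 pp2:2 pp3:1 pp4:1
Op 6: write(P0, v1, 147). refcount(pp1)=2>1 -> COPY to pp5. 6 ppages; refcounts: pp0:2 pp1:1 pp2:2 pp3:1 pp4:1 pp5:1
Op 7: write(P0, v2, 180). refcount(pp2)=2>1 -> COPY to pp6. 7 ppages; refcounts: pp0:2 pp1:1 pp2:1 pp3:1 pp4:1 pp5:1 pp6:1
Op 8: write(P1, v3, 120). refcount(pp3)=1 -> write in place. 7 ppages; refcounts: pp0:2 pp1:1 pp2:1 pp3:1 pp4:1 pp5:1 pp6:1

Answer: 2 1 1 1 1 1 1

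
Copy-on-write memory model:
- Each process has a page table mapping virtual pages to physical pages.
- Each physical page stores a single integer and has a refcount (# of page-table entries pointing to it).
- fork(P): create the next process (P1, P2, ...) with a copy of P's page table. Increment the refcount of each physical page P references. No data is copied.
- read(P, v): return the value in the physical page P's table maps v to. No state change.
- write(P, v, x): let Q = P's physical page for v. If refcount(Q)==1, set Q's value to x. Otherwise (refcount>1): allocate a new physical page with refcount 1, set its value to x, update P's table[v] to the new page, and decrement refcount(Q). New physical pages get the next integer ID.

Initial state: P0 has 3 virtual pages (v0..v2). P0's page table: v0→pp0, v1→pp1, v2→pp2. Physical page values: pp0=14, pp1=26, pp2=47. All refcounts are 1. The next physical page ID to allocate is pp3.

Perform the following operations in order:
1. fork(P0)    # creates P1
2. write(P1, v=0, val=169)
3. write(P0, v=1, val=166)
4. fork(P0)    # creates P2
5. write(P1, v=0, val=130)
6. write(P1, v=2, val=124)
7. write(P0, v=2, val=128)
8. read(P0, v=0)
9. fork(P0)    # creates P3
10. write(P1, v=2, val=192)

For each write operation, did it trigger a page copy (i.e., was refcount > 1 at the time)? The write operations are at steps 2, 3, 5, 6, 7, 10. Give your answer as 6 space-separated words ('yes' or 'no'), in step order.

Op 1: fork(P0) -> P1. 3 ppages; refcounts: pp0:2 pp1:2 pp2:2
Op 2: write(P1, v0, 169). refcount(pp0)=2>1 -> COPY to pp3. 4 ppages; refcounts: pp0:1 pp1:2 pp2:2 pp3:1
Op 3: write(P0, v1, 166). refcount(pp1)=2>1 -> COPY to pp4. 5 ppages; refcounts: pp0:1 pp1:1 pp2:2 pp3:1 pp4:1
Op 4: fork(P0) -> P2. 5 ppages; refcounts: pp0:2 pp1:1 pp2:3 pp3:1 pp4:2
Op 5: write(P1, v0, 130). refcount(pp3)=1 -> write in place. 5 ppages; refcounts: pp0:2 pp1:1 pp2:3 pp3:1 pp4:2
Op 6: write(P1, v2, 124). refcount(pp2)=3>1 -> COPY to pp5. 6 ppages; refcounts: pp0:2 pp1:1 pp2:2 pp3:1 pp4:2 pp5:1
Op 7: write(P0, v2, 128). refcount(pp2)=2>1 -> COPY to pp6. 7 ppages; refcounts: pp0:2 pp1:1 pp2:1 pp3:1 pp4:2 pp5:1 pp6:1
Op 8: read(P0, v0) -> 14. No state change.
Op 9: fork(P0) -> P3. 7 ppages; refcounts: pp0:3 pp1:1 pp2:1 pp3:1 pp4:3 pp5:1 pp6:2
Op 10: write(P1, v2, 192). refcount(pp5)=1 -> write in place. 7 ppages; refcounts: pp0:3 pp1:1 pp2:1 pp3:1 pp4:3 pp5:1 pp6:2

yes yes no yes yes no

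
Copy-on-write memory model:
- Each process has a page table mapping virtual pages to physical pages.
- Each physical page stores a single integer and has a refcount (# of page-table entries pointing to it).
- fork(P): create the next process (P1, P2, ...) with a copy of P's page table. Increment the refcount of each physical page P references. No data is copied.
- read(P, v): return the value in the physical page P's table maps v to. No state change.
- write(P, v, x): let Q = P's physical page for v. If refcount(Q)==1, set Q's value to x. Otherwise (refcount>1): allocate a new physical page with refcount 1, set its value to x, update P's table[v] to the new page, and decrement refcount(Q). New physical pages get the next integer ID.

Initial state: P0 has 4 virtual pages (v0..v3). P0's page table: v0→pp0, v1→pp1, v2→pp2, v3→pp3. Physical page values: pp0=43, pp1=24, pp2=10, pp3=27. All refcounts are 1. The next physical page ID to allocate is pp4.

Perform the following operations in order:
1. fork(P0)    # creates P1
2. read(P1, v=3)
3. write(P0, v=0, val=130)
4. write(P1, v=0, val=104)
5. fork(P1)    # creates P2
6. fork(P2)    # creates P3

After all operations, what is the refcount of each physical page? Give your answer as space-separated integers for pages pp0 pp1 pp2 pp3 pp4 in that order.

Answer: 3 4 4 4 1

Derivation:
Op 1: fork(P0) -> P1. 4 ppages; refcounts: pp0:2 pp1:2 pp2:2 pp3:2
Op 2: read(P1, v3) -> 27. No state change.
Op 3: write(P0, v0, 130). refcount(pp0)=2>1 -> COPY to pp4. 5 ppages; refcounts: pp0:1 pp1:2 pp2:2 pp3:2 pp4:1
Op 4: write(P1, v0, 104). refcount(pp0)=1 -> write in place. 5 ppages; refcounts: pp0:1 pp1:2 pp2:2 pp3:2 pp4:1
Op 5: fork(P1) -> P2. 5 ppages; refcounts: pp0:2 pp1:3 pp2:3 pp3:3 pp4:1
Op 6: fork(P2) -> P3. 5 ppages; refcounts: pp0:3 pp1:4 pp2:4 pp3:4 pp4:1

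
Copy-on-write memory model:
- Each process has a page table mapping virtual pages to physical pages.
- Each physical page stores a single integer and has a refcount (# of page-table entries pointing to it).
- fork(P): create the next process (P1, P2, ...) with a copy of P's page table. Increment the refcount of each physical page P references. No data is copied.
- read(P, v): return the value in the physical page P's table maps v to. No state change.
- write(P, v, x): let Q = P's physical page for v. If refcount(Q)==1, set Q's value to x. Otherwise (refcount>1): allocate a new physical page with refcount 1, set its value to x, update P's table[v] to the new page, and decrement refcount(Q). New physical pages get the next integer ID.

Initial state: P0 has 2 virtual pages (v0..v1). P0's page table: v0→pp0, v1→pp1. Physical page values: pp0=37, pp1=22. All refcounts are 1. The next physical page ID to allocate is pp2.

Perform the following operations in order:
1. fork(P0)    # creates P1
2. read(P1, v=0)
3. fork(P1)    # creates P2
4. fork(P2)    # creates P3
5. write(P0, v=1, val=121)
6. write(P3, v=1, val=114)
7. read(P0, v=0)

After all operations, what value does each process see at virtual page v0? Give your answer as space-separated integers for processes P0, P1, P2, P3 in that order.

Answer: 37 37 37 37

Derivation:
Op 1: fork(P0) -> P1. 2 ppages; refcounts: pp0:2 pp1:2
Op 2: read(P1, v0) -> 37. No state change.
Op 3: fork(P1) -> P2. 2 ppages; refcounts: pp0:3 pp1:3
Op 4: fork(P2) -> P3. 2 ppages; refcounts: pp0:4 pp1:4
Op 5: write(P0, v1, 121). refcount(pp1)=4>1 -> COPY to pp2. 3 ppages; refcounts: pp0:4 pp1:3 pp2:1
Op 6: write(P3, v1, 114). refcount(pp1)=3>1 -> COPY to pp3. 4 ppages; refcounts: pp0:4 pp1:2 pp2:1 pp3:1
Op 7: read(P0, v0) -> 37. No state change.
P0: v0 -> pp0 = 37
P1: v0 -> pp0 = 37
P2: v0 -> pp0 = 37
P3: v0 -> pp0 = 37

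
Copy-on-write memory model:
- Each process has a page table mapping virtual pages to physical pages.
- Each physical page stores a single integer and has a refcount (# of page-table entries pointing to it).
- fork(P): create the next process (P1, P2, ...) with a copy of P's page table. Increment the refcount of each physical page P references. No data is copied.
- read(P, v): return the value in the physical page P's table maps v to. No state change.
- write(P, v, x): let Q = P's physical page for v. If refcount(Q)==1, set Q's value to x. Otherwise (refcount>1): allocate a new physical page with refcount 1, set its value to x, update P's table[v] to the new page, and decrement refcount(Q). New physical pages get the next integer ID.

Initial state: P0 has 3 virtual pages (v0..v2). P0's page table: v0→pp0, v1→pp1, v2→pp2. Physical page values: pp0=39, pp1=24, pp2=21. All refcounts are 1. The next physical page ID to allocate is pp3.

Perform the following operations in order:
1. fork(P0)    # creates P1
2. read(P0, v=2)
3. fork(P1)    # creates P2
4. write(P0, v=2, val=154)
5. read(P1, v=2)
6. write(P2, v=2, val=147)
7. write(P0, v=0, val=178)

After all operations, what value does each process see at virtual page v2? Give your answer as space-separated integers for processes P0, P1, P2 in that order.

Op 1: fork(P0) -> P1. 3 ppages; refcounts: pp0:2 pp1:2 pp2:2
Op 2: read(P0, v2) -> 21. No state change.
Op 3: fork(P1) -> P2. 3 ppages; refcounts: pp0:3 pp1:3 pp2:3
Op 4: write(P0, v2, 154). refcount(pp2)=3>1 -> COPY to pp3. 4 ppages; refcounts: pp0:3 pp1:3 pp2:2 pp3:1
Op 5: read(P1, v2) -> 21. No state change.
Op 6: write(P2, v2, 147). refcount(pp2)=2>1 -> COPY to pp4. 5 ppages; refcounts: pp0:3 pp1:3 pp2:1 pp3:1 pp4:1
Op 7: write(P0, v0, 178). refcount(pp0)=3>1 -> COPY to pp5. 6 ppages; refcounts: pp0:2 pp1:3 pp2:1 pp3:1 pp4:1 pp5:1
P0: v2 -> pp3 = 154
P1: v2 -> pp2 = 21
P2: v2 -> pp4 = 147

Answer: 154 21 147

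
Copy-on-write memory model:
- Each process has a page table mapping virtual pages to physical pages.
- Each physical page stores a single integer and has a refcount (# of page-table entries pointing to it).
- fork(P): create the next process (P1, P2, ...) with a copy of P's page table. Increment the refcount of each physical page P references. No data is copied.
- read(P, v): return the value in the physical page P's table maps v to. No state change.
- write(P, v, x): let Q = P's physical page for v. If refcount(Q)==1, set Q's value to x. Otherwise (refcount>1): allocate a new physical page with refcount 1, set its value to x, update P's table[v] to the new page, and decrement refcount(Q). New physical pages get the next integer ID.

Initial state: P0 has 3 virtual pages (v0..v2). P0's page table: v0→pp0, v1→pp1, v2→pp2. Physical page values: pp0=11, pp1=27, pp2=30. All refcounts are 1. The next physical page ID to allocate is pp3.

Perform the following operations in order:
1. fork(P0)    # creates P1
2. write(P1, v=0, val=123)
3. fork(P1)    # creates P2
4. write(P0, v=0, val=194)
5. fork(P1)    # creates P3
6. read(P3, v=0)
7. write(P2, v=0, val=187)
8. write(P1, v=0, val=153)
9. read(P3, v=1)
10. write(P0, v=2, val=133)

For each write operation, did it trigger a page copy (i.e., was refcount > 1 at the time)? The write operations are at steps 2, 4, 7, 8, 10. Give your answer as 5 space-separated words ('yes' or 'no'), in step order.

Op 1: fork(P0) -> P1. 3 ppages; refcounts: pp0:2 pp1:2 pp2:2
Op 2: write(P1, v0, 123). refcount(pp0)=2>1 -> COPY to pp3. 4 ppages; refcounts: pp0:1 pp1:2 pp2:2 pp3:1
Op 3: fork(P1) -> P2. 4 ppages; refcounts: pp0:1 pp1:3 pp2:3 pp3:2
Op 4: write(P0, v0, 194). refcount(pp0)=1 -> write in place. 4 ppages; refcounts: pp0:1 pp1:3 pp2:3 pp3:2
Op 5: fork(P1) -> P3. 4 ppages; refcounts: pp0:1 pp1:4 pp2:4 pp3:3
Op 6: read(P3, v0) -> 123. No state change.
Op 7: write(P2, v0, 187). refcount(pp3)=3>1 -> COPY to pp4. 5 ppages; refcounts: pp0:1 pp1:4 pp2:4 pp3:2 pp4:1
Op 8: write(P1, v0, 153). refcount(pp3)=2>1 -> COPY to pp5. 6 ppages; refcounts: pp0:1 pp1:4 pp2:4 pp3:1 pp4:1 pp5:1
Op 9: read(P3, v1) -> 27. No state change.
Op 10: write(P0, v2, 133). refcount(pp2)=4>1 -> COPY to pp6. 7 ppages; refcounts: pp0:1 pp1:4 pp2:3 pp3:1 pp4:1 pp5:1 pp6:1

yes no yes yes yes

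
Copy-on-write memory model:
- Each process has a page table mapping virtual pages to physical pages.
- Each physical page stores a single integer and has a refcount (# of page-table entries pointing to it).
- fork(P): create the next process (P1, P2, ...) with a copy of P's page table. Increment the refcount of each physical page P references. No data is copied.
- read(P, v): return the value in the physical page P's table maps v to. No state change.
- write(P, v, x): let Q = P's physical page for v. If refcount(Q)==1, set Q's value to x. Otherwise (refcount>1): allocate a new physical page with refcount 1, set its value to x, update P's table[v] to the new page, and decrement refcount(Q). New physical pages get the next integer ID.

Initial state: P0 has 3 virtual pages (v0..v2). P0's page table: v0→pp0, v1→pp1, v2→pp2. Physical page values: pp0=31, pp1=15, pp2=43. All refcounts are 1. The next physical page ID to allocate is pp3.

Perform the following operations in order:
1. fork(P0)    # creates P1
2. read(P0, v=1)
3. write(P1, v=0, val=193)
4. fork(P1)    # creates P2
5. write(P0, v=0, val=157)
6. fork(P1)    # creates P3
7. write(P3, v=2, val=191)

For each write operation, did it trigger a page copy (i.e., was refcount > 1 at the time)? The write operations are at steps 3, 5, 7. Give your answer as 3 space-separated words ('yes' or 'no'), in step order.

Op 1: fork(P0) -> P1. 3 ppages; refcounts: pp0:2 pp1:2 pp2:2
Op 2: read(P0, v1) -> 15. No state change.
Op 3: write(P1, v0, 193). refcount(pp0)=2>1 -> COPY to pp3. 4 ppages; refcounts: pp0:1 pp1:2 pp2:2 pp3:1
Op 4: fork(P1) -> P2. 4 ppages; refcounts: pp0:1 pp1:3 pp2:3 pp3:2
Op 5: write(P0, v0, 157). refcount(pp0)=1 -> write in place. 4 ppages; refcounts: pp0:1 pp1:3 pp2:3 pp3:2
Op 6: fork(P1) -> P3. 4 ppages; refcounts: pp0:1 pp1:4 pp2:4 pp3:3
Op 7: write(P3, v2, 191). refcount(pp2)=4>1 -> COPY to pp4. 5 ppages; refcounts: pp0:1 pp1:4 pp2:3 pp3:3 pp4:1

yes no yes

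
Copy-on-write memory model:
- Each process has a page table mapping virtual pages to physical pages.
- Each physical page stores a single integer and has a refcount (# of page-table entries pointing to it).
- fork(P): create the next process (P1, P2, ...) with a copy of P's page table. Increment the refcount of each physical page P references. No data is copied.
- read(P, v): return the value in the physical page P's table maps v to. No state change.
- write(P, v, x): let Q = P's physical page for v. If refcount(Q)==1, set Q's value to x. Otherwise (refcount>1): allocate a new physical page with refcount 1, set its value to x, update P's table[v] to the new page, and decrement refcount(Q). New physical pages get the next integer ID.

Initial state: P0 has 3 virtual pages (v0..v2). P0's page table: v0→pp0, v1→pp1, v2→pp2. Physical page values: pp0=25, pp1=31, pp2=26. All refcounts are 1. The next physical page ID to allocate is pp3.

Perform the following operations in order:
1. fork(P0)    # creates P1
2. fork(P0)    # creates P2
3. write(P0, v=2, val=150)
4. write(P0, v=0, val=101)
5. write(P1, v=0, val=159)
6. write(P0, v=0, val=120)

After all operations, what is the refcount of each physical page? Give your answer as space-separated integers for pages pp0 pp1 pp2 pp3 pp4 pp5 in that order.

Op 1: fork(P0) -> P1. 3 ppages; refcounts: pp0:2 pp1:2 pp2:2
Op 2: fork(P0) -> P2. 3 ppages; refcounts: pp0:3 pp1:3 pp2:3
Op 3: write(P0, v2, 150). refcount(pp2)=3>1 -> COPY to pp3. 4 ppages; refcounts: pp0:3 pp1:3 pp2:2 pp3:1
Op 4: write(P0, v0, 101). refcount(pp0)=3>1 -> COPY to pp4. 5 ppages; refcounts: pp0:2 pp1:3 pp2:2 pp3:1 pp4:1
Op 5: write(P1, v0, 159). refcount(pp0)=2>1 -> COPY to pp5. 6 ppages; refcounts: pp0:1 pp1:3 pp2:2 pp3:1 pp4:1 pp5:1
Op 6: write(P0, v0, 120). refcount(pp4)=1 -> write in place. 6 ppages; refcounts: pp0:1 pp1:3 pp2:2 pp3:1 pp4:1 pp5:1

Answer: 1 3 2 1 1 1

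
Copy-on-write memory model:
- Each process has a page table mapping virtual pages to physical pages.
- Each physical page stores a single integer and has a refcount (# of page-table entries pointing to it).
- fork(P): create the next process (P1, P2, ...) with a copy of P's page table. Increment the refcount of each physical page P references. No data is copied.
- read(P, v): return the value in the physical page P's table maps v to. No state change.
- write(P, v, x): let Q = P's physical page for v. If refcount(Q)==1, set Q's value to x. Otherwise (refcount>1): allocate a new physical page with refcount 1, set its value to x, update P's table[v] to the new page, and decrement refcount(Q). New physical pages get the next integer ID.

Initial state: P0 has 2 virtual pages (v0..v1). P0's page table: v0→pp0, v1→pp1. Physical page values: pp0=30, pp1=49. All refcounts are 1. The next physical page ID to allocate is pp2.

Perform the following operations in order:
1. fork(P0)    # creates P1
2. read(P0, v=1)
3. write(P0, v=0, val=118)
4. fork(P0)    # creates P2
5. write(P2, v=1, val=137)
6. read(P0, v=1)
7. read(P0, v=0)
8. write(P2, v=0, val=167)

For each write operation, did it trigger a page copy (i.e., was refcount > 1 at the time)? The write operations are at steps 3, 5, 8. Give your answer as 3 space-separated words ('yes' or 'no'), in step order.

Op 1: fork(P0) -> P1. 2 ppages; refcounts: pp0:2 pp1:2
Op 2: read(P0, v1) -> 49. No state change.
Op 3: write(P0, v0, 118). refcount(pp0)=2>1 -> COPY to pp2. 3 ppages; refcounts: pp0:1 pp1:2 pp2:1
Op 4: fork(P0) -> P2. 3 ppages; refcounts: pp0:1 pp1:3 pp2:2
Op 5: write(P2, v1, 137). refcount(pp1)=3>1 -> COPY to pp3. 4 ppages; refcounts: pp0:1 pp1:2 pp2:2 pp3:1
Op 6: read(P0, v1) -> 49. No state change.
Op 7: read(P0, v0) -> 118. No state change.
Op 8: write(P2, v0, 167). refcount(pp2)=2>1 -> COPY to pp4. 5 ppages; refcounts: pp0:1 pp1:2 pp2:1 pp3:1 pp4:1

yes yes yes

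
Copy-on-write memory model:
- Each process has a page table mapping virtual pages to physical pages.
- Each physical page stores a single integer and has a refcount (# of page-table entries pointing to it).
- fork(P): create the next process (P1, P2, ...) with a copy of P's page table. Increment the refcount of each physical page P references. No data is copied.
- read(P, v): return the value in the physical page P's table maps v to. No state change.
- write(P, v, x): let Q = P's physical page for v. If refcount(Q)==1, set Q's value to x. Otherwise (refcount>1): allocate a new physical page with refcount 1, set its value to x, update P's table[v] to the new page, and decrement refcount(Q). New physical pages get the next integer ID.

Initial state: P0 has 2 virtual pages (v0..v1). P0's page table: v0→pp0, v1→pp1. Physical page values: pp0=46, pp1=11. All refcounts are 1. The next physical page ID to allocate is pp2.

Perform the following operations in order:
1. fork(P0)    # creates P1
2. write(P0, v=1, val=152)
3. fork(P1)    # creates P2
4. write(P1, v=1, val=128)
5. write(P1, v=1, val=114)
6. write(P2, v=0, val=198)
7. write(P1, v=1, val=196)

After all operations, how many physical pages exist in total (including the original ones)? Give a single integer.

Op 1: fork(P0) -> P1. 2 ppages; refcounts: pp0:2 pp1:2
Op 2: write(P0, v1, 152). refcount(pp1)=2>1 -> COPY to pp2. 3 ppages; refcounts: pp0:2 pp1:1 pp2:1
Op 3: fork(P1) -> P2. 3 ppages; refcounts: pp0:3 pp1:2 pp2:1
Op 4: write(P1, v1, 128). refcount(pp1)=2>1 -> COPY to pp3. 4 ppages; refcounts: pp0:3 pp1:1 pp2:1 pp3:1
Op 5: write(P1, v1, 114). refcount(pp3)=1 -> write in place. 4 ppages; refcounts: pp0:3 pp1:1 pp2:1 pp3:1
Op 6: write(P2, v0, 198). refcount(pp0)=3>1 -> COPY to pp4. 5 ppages; refcounts: pp0:2 pp1:1 pp2:1 pp3:1 pp4:1
Op 7: write(P1, v1, 196). refcount(pp3)=1 -> write in place. 5 ppages; refcounts: pp0:2 pp1:1 pp2:1 pp3:1 pp4:1

Answer: 5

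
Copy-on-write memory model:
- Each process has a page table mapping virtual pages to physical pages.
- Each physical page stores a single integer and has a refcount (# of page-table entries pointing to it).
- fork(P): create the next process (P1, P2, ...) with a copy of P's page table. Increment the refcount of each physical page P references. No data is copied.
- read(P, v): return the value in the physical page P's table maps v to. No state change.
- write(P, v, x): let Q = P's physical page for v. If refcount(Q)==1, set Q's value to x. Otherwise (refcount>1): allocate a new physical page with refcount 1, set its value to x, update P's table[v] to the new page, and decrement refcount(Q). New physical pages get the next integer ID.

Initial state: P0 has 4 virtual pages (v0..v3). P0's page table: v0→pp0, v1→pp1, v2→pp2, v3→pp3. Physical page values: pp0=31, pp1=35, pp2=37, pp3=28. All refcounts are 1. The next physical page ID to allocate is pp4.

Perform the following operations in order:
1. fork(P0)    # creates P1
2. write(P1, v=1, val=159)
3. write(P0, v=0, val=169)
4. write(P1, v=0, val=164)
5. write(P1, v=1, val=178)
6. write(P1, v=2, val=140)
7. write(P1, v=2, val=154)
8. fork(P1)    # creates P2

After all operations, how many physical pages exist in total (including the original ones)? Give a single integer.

Answer: 7

Derivation:
Op 1: fork(P0) -> P1. 4 ppages; refcounts: pp0:2 pp1:2 pp2:2 pp3:2
Op 2: write(P1, v1, 159). refcount(pp1)=2>1 -> COPY to pp4. 5 ppages; refcounts: pp0:2 pp1:1 pp2:2 pp3:2 pp4:1
Op 3: write(P0, v0, 169). refcount(pp0)=2>1 -> COPY to pp5. 6 ppages; refcounts: pp0:1 pp1:1 pp2:2 pp3:2 pp4:1 pp5:1
Op 4: write(P1, v0, 164). refcount(pp0)=1 -> write in place. 6 ppages; refcounts: pp0:1 pp1:1 pp2:2 pp3:2 pp4:1 pp5:1
Op 5: write(P1, v1, 178). refcount(pp4)=1 -> write in place. 6 ppages; refcounts: pp0:1 pp1:1 pp2:2 pp3:2 pp4:1 pp5:1
Op 6: write(P1, v2, 140). refcount(pp2)=2>1 -> COPY to pp6. 7 ppages; refcounts: pp0:1 pp1:1 pp2:1 pp3:2 pp4:1 pp5:1 pp6:1
Op 7: write(P1, v2, 154). refcount(pp6)=1 -> write in place. 7 ppages; refcounts: pp0:1 pp1:1 pp2:1 pp3:2 pp4:1 pp5:1 pp6:1
Op 8: fork(P1) -> P2. 7 ppages; refcounts: pp0:2 pp1:1 pp2:1 pp3:3 pp4:2 pp5:1 pp6:2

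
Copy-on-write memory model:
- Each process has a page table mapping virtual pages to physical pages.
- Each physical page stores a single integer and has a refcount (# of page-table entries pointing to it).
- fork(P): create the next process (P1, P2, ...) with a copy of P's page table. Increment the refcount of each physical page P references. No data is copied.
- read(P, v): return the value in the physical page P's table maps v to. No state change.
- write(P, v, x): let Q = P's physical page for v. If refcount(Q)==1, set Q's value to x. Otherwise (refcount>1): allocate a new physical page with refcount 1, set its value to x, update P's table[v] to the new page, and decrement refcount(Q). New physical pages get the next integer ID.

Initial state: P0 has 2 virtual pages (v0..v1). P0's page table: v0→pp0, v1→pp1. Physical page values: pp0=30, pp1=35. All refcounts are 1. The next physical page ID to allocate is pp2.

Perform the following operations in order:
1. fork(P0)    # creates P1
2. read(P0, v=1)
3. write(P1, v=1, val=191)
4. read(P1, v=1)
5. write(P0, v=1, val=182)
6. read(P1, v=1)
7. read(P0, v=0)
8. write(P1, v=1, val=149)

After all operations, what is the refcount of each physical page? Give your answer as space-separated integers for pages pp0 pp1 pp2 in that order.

Answer: 2 1 1

Derivation:
Op 1: fork(P0) -> P1. 2 ppages; refcounts: pp0:2 pp1:2
Op 2: read(P0, v1) -> 35. No state change.
Op 3: write(P1, v1, 191). refcount(pp1)=2>1 -> COPY to pp2. 3 ppages; refcounts: pp0:2 pp1:1 pp2:1
Op 4: read(P1, v1) -> 191. No state change.
Op 5: write(P0, v1, 182). refcount(pp1)=1 -> write in place. 3 ppages; refcounts: pp0:2 pp1:1 pp2:1
Op 6: read(P1, v1) -> 191. No state change.
Op 7: read(P0, v0) -> 30. No state change.
Op 8: write(P1, v1, 149). refcount(pp2)=1 -> write in place. 3 ppages; refcounts: pp0:2 pp1:1 pp2:1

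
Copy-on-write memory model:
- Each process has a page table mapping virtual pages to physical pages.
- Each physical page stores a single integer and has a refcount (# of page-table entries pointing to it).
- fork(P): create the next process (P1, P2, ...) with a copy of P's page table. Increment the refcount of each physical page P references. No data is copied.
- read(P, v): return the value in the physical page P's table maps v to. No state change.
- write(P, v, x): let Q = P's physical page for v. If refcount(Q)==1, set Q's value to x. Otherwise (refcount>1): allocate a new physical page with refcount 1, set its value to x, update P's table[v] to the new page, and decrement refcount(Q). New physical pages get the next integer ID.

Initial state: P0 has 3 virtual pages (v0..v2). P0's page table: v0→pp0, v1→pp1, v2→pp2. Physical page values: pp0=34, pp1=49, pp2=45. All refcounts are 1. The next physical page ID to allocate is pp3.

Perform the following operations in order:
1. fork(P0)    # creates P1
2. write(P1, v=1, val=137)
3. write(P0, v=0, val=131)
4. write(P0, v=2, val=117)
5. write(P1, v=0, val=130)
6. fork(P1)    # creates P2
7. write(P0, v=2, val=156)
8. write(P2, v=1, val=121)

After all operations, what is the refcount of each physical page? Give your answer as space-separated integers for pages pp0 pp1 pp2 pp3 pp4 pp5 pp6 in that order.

Answer: 2 1 2 1 1 1 1

Derivation:
Op 1: fork(P0) -> P1. 3 ppages; refcounts: pp0:2 pp1:2 pp2:2
Op 2: write(P1, v1, 137). refcount(pp1)=2>1 -> COPY to pp3. 4 ppages; refcounts: pp0:2 pp1:1 pp2:2 pp3:1
Op 3: write(P0, v0, 131). refcount(pp0)=2>1 -> COPY to pp4. 5 ppages; refcounts: pp0:1 pp1:1 pp2:2 pp3:1 pp4:1
Op 4: write(P0, v2, 117). refcount(pp2)=2>1 -> COPY to pp5. 6 ppages; refcounts: pp0:1 pp1:1 pp2:1 pp3:1 pp4:1 pp5:1
Op 5: write(P1, v0, 130). refcount(pp0)=1 -> write in place. 6 ppages; refcounts: pp0:1 pp1:1 pp2:1 pp3:1 pp4:1 pp5:1
Op 6: fork(P1) -> P2. 6 ppages; refcounts: pp0:2 pp1:1 pp2:2 pp3:2 pp4:1 pp5:1
Op 7: write(P0, v2, 156). refcount(pp5)=1 -> write in place. 6 ppages; refcounts: pp0:2 pp1:1 pp2:2 pp3:2 pp4:1 pp5:1
Op 8: write(P2, v1, 121). refcount(pp3)=2>1 -> COPY to pp6. 7 ppages; refcounts: pp0:2 pp1:1 pp2:2 pp3:1 pp4:1 pp5:1 pp6:1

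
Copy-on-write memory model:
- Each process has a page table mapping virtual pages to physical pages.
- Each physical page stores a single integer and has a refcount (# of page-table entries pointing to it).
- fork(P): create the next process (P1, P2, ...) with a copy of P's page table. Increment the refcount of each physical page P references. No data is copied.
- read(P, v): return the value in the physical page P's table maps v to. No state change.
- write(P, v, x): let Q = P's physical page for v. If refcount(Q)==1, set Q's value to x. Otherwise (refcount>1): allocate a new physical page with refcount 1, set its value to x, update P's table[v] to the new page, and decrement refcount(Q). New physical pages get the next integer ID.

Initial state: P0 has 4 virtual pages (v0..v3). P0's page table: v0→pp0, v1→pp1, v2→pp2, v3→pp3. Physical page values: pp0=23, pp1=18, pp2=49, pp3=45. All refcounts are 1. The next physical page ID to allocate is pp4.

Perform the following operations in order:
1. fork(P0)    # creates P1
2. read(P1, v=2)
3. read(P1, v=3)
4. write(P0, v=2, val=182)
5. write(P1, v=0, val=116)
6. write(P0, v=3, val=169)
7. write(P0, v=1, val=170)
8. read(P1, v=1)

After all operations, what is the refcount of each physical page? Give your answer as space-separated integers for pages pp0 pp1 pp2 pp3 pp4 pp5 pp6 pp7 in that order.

Op 1: fork(P0) -> P1. 4 ppages; refcounts: pp0:2 pp1:2 pp2:2 pp3:2
Op 2: read(P1, v2) -> 49. No state change.
Op 3: read(P1, v3) -> 45. No state change.
Op 4: write(P0, v2, 182). refcount(pp2)=2>1 -> COPY to pp4. 5 ppages; refcounts: pp0:2 pp1:2 pp2:1 pp3:2 pp4:1
Op 5: write(P1, v0, 116). refcount(pp0)=2>1 -> COPY to pp5. 6 ppages; refcounts: pp0:1 pp1:2 pp2:1 pp3:2 pp4:1 pp5:1
Op 6: write(P0, v3, 169). refcount(pp3)=2>1 -> COPY to pp6. 7 ppages; refcounts: pp0:1 pp1:2 pp2:1 pp3:1 pp4:1 pp5:1 pp6:1
Op 7: write(P0, v1, 170). refcount(pp1)=2>1 -> COPY to pp7. 8 ppages; refcounts: pp0:1 pp1:1 pp2:1 pp3:1 pp4:1 pp5:1 pp6:1 pp7:1
Op 8: read(P1, v1) -> 18. No state change.

Answer: 1 1 1 1 1 1 1 1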